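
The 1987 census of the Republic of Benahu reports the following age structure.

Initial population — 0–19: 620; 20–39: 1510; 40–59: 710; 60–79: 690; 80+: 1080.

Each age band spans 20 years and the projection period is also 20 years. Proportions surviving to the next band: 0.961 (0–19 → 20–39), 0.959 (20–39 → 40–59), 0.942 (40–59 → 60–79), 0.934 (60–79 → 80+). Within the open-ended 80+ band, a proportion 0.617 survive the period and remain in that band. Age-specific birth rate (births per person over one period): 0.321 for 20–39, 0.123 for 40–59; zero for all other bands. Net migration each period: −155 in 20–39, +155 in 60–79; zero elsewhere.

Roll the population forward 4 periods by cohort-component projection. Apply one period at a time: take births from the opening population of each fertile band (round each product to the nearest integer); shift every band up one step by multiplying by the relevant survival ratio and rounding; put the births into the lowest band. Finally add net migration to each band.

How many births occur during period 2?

Period 1.
Births: 1510 × 0.321 = 485 ; 710 × 0.123 = 87 ⇒ total 572
20–39: 620 × 0.961 = 596
40–59: 1510 × 0.959 = 1448
60–79: 710 × 0.942 = 669
80+: 690 × 0.934 + 1080 × 0.617 = 644 + 666 = 1310
Net migration: 20–39 − 155 → 441; 60–79 + 155 → 824
Giving 572 / 441 / 1448 / 824 / 1310.
Period 2.
Births: 441 × 0.321 = 142 ; 1448 × 0.123 = 178 ⇒ total 320
20–39: 572 × 0.961 = 550
40–59: 441 × 0.959 = 423
60–79: 1448 × 0.942 = 1364
80+: 824 × 0.934 + 1310 × 0.617 = 770 + 808 = 1578
Net migration: 20–39 − 155 → 395; 60–79 + 155 → 1519
Giving 320 / 395 / 423 / 1519 / 1578.

320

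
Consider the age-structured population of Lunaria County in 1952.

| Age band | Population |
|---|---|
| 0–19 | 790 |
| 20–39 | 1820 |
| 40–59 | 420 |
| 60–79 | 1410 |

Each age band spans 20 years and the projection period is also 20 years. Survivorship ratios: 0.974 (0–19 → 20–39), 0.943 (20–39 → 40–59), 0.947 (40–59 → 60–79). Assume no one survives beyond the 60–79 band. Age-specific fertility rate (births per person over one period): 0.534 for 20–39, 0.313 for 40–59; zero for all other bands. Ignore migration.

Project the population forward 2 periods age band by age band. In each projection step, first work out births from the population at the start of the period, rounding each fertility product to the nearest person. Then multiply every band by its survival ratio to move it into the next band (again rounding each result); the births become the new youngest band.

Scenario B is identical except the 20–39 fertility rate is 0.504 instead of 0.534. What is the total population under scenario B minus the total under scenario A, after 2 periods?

After projecting period 1:
Births: 1820 × 0.534 = 972 ; 420 × 0.313 = 131 → total 1103
20–39: 790 × 0.974 = 769
40–59: 1820 × 0.943 = 1716
60–79: 420 × 0.947 = 398
→ [1103, 769, 1716, 398]
After projecting period 2:
Births: 769 × 0.534 = 411 ; 1716 × 0.313 = 537 → total 948
20–39: 1103 × 0.974 = 1074
40–59: 769 × 0.943 = 725
60–79: 1716 × 0.947 = 1625
→ [948, 1074, 725, 1625]
Scenario A total after 2 periods: 4372
Scenario B projection —
After projecting period 1:
Births: 1820 × 0.504 = 917 ; 420 × 0.313 = 131 → total 1048
20–39: 790 × 0.974 = 769
40–59: 1820 × 0.943 = 1716
60–79: 420 × 0.947 = 398
→ [1048, 769, 1716, 398]
After projecting period 2:
Births: 769 × 0.504 = 388 ; 1716 × 0.313 = 537 → total 925
20–39: 1048 × 0.974 = 1021
40–59: 769 × 0.943 = 725
60–79: 1716 × 0.947 = 1625
→ [925, 1021, 725, 1625]
Scenario B total after 2 periods: 4296
Difference B − A = 4296 − 4372 = -76

-76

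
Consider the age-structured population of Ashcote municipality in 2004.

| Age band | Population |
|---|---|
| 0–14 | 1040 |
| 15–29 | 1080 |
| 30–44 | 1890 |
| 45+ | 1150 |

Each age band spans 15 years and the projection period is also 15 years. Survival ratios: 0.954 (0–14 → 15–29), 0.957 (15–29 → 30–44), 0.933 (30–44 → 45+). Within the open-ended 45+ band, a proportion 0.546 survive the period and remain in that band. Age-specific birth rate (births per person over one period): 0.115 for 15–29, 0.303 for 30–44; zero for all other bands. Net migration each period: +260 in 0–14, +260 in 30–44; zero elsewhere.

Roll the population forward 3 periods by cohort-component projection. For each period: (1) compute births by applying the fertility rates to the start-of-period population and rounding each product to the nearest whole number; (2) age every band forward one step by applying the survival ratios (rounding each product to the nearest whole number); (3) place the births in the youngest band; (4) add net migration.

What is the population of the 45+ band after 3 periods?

2500

Call the bands 1 to 4, youngest first.
— Period 1 —
Births: 1080 * 0.115 = 124 ; 1890 * 0.303 = 573 — total 697
Band 2: 1040 * 0.954 = 992
Band 3: 1080 * 0.957 = 1034
Band 4: 1890 * 0.933 + 1150 * 0.546 = 1763 + 628 = 2391
Net migration: Band 1 + 260 → 957; Band 3 + 260 → 1294
Giving 957 / 992 / 1294 / 2391.
— Period 2 —
Births: 992 * 0.115 = 114 ; 1294 * 0.303 = 392 — total 506
Band 2: 957 * 0.954 = 913
Band 3: 992 * 0.957 = 949
Band 4: 1294 * 0.933 + 2391 * 0.546 = 1207 + 1305 = 2512
Net migration: Band 1 + 260 → 766; Band 3 + 260 → 1209
Giving 766 / 913 / 1209 / 2512.
— Period 3 —
Births: 913 * 0.115 = 105 ; 1209 * 0.303 = 366 — total 471
Band 2: 766 * 0.954 = 731
Band 3: 913 * 0.957 = 874
Band 4: 1209 * 0.933 + 2512 * 0.546 = 1128 + 1372 = 2500
Net migration: Band 1 + 260 → 731; Band 3 + 260 → 1134
Giving 731 / 731 / 1134 / 2500.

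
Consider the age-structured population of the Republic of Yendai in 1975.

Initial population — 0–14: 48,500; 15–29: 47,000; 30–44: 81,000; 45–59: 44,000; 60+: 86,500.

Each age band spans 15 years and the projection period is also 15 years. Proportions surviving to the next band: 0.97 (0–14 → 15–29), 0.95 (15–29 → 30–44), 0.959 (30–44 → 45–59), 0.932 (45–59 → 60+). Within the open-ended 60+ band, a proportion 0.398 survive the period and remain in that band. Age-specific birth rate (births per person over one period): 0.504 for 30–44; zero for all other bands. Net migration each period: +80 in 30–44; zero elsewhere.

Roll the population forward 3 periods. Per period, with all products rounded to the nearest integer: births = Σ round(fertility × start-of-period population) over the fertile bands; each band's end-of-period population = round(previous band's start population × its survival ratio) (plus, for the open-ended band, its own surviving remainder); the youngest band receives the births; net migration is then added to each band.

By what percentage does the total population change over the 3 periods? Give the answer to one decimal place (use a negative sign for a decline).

Period 1.
Births: 81000 × 0.504 = 40824
15–29: 48500 × 0.97 = 47045
30–44: 47000 × 0.95 = 44650
45–59: 81000 × 0.959 = 77679
60+: 44000 × 0.932 + 86500 × 0.398 = 41008 + 34427 = 75435
Net migration: 30–44 + 80 → 44730
Population now: 0–14=40824, 15–29=47045, 30–44=44730, 45–59=77679, 60+=75435
Period 2.
Births: 44730 × 0.504 = 22544
15–29: 40824 × 0.97 = 39599
30–44: 47045 × 0.95 = 44693
45–59: 44730 × 0.959 = 42896
60+: 77679 × 0.932 + 75435 × 0.398 = 72397 + 30023 = 102420
Net migration: 30–44 + 80 → 44773
Population now: 0–14=22544, 15–29=39599, 30–44=44773, 45–59=42896, 60+=102420
Period 3.
Births: 44773 × 0.504 = 22566
15–29: 22544 × 0.97 = 21868
30–44: 39599 × 0.95 = 37619
45–59: 44773 × 0.959 = 42937
60+: 42896 × 0.932 + 102420 × 0.398 = 39979 + 40763 = 80742
Net migration: 30–44 + 80 → 37699
Population now: 0–14=22566, 15–29=21868, 30–44=37699, 45–59=42937, 60+=80742
Total: 307000 → 205812; change = -101188; percentage change = -33.0%

-33.0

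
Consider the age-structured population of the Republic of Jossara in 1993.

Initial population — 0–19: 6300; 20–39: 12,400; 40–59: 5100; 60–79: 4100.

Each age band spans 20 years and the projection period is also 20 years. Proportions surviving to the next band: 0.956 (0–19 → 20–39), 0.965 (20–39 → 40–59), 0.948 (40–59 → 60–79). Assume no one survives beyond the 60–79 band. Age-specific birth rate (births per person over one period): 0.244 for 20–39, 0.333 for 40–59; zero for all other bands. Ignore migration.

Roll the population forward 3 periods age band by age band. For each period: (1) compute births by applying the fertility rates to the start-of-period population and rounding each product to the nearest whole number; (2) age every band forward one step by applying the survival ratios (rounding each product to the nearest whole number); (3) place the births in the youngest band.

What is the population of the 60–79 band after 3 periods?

5510

Call the bands 1 to 4, youngest first.
Period 1.
Births: 12400 × 0.244 = 3026  |  5100 × 0.333 = 1698 — total 4724
Band 2: 6300 × 0.956 = 6023
Band 3: 12400 × 0.965 = 11966
Band 4: 5100 × 0.948 = 4835
Giving 4724 / 6023 / 11966 / 4835.
Period 2.
Births: 6023 × 0.244 = 1470  |  11966 × 0.333 = 3985 — total 5455
Band 2: 4724 × 0.956 = 4516
Band 3: 6023 × 0.965 = 5812
Band 4: 11966 × 0.948 = 11344
Giving 5455 / 4516 / 5812 / 11344.
Period 3.
Births: 4516 × 0.244 = 1102  |  5812 × 0.333 = 1935 — total 3037
Band 2: 5455 × 0.956 = 5215
Band 3: 4516 × 0.965 = 4358
Band 4: 5812 × 0.948 = 5510
Giving 3037 / 5215 / 4358 / 5510.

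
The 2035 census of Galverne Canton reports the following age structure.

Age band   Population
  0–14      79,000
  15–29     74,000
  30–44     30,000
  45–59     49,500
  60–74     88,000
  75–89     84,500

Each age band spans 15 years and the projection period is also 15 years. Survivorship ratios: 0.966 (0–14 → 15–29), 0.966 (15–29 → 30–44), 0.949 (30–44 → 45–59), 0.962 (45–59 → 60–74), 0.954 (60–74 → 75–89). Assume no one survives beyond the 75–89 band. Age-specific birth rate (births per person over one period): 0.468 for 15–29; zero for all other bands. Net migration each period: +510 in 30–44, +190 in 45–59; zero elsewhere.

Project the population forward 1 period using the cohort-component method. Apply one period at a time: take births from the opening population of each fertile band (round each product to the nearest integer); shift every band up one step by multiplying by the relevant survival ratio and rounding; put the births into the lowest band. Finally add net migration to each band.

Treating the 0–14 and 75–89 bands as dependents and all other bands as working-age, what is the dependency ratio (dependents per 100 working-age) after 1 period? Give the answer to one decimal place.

Numbering the groups 1..6 from youngest to oldest:
After projecting period 1:
Births: 74000 * 0.468 = 34632
Group 2: 79000 * 0.966 = 76314
Group 3: 74000 * 0.966 = 71484
Group 4: 30000 * 0.949 = 28470
Group 5: 49500 * 0.962 = 47619
Group 6: 88000 * 0.954 = 83952
Net migration: Group 3 + 510 → 71994; Group 4 + 190 → 28660
Population now: 0–14=34632, 15–29=76314, 30–44=71994, 45–59=28660, 60–74=47619, 75–89=83952
Dependents (band 0–14 + band 75–89) = 34632 + 83952 = 118584; working-age = 224587; ratio = 118584/224587 × 100 = 52.8

52.8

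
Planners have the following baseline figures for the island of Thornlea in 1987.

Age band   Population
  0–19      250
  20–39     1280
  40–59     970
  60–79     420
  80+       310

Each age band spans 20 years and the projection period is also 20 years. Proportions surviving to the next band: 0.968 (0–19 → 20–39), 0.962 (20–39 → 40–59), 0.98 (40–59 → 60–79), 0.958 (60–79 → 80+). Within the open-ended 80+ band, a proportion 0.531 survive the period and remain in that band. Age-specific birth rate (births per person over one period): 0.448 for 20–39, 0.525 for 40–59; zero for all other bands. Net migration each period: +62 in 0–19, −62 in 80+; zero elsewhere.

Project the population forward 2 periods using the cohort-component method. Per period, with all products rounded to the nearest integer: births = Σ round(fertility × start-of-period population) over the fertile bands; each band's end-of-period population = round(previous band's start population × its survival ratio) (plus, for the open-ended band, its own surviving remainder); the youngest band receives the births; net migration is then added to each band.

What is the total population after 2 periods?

4479

(Groups numbered youngest = 1 to oldest = 5.)
[period 1]
Births: 1280 × 0.448 = 573 ; 970 × 0.525 = 509 → 1082
Group 2: 250 × 0.968 = 242
Group 3: 1280 × 0.962 = 1231
Group 4: 970 × 0.98 = 951
Group 5: 420 × 0.958 + 310 × 0.531 = 402 + 165 = 567
Net migration: Group 1 + 62 → 1144; Group 5 − 62 → 505
Giving 1144 / 242 / 1231 / 951 / 505.
[period 2]
Births: 242 × 0.448 = 108 ; 1231 × 0.525 = 646 → 754
Group 2: 1144 × 0.968 = 1107
Group 3: 242 × 0.962 = 233
Group 4: 1231 × 0.98 = 1206
Group 5: 951 × 0.958 + 505 × 0.531 = 911 + 268 = 1179
Net migration: Group 1 + 62 → 816; Group 5 − 62 → 1117
Giving 816 / 1107 / 233 / 1206 / 1117.
Total after period 2: 816 + 1107 + 233 + 1206 + 1117 = 4479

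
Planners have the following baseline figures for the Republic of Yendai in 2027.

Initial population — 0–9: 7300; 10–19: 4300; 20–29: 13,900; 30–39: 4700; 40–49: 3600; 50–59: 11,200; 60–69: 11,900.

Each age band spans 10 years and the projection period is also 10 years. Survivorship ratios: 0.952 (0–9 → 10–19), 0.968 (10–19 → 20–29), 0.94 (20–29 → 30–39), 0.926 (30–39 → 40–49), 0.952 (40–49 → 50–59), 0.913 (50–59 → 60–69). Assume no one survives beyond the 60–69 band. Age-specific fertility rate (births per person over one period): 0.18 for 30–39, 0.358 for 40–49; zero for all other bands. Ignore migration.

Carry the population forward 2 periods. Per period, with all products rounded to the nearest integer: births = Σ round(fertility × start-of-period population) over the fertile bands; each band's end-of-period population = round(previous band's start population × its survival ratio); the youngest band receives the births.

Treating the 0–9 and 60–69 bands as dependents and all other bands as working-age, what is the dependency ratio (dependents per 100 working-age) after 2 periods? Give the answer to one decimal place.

24.3

(Groups numbered youngest = 1 to oldest = 7.)
After projecting period 1:
Births: 4700 × 0.18 = 846  |  3600 × 0.358 = 1289 ⇒ total 2135
Group 2: 7300 × 0.952 = 6950
Group 3: 4300 × 0.968 = 4162
Group 4: 13900 × 0.94 = 13066
Group 5: 4700 × 0.926 = 4352
Group 6: 3600 × 0.952 = 3427
Group 7: 11200 × 0.913 = 10226
Population now: 0–9=2135, 10–19=6950, 20–29=4162, 30–39=13066, 40–49=4352, 50–59=3427, 60–69=10226
After projecting period 2:
Births: 13066 × 0.18 = 2352  |  4352 × 0.358 = 1558 ⇒ total 3910
Group 2: 2135 × 0.952 = 2033
Group 3: 6950 × 0.968 = 6728
Group 4: 4162 × 0.94 = 3912
Group 5: 13066 × 0.926 = 12099
Group 6: 4352 × 0.952 = 4143
Group 7: 3427 × 0.913 = 3129
Population now: 0–9=3910, 10–19=2033, 20–29=6728, 30–39=3912, 40–49=12099, 50–59=4143, 60–69=3129
Dependents (band 0–9 + band 60–69) = 3910 + 3129 = 7039; working-age = 28915; ratio = 7039/28915 × 100 = 24.3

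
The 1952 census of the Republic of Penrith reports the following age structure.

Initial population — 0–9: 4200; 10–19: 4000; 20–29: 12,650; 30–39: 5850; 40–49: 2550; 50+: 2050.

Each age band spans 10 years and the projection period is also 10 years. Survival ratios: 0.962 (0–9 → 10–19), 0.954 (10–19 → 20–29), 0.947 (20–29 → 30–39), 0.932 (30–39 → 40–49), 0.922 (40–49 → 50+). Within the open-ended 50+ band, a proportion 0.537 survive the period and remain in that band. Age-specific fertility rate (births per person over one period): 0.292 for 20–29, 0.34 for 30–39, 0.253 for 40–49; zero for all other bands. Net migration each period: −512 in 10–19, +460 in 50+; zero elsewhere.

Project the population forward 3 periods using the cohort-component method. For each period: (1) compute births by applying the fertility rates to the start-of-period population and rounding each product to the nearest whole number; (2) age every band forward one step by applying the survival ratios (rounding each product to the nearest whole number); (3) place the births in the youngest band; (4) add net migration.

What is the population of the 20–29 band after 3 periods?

Period 1:
Births: 12650 × 0.292 = 3694  |  5850 × 0.34 = 1989  |  2550 × 0.253 = 645 — total 6328
10–19: 4200 × 0.962 = 4040
20–29: 4000 × 0.954 = 3816
30–39: 12650 × 0.947 = 11980
40–49: 5850 × 0.932 = 5452
50+: 2550 × 0.922 + 2050 × 0.537 = 2351 + 1101 = 3452
Net migration: 10–19 − 512 → 3528; 50+ + 460 → 3912
End of period: [6328, 3528, 3816, 11980, 5452, 3912]
Period 2:
Births: 3816 × 0.292 = 1114  |  11980 × 0.34 = 4073  |  5452 × 0.253 = 1379 — total 6566
10–19: 6328 × 0.962 = 6088
20–29: 3528 × 0.954 = 3366
30–39: 3816 × 0.947 = 3614
40–49: 11980 × 0.932 = 11165
50+: 5452 × 0.922 + 3912 × 0.537 = 5027 + 2101 = 7128
Net migration: 10–19 − 512 → 5576; 50+ + 460 → 7588
End of period: [6566, 5576, 3366, 3614, 11165, 7588]
Period 3:
Births: 3366 × 0.292 = 983  |  3614 × 0.34 = 1229  |  11165 × 0.253 = 2825 — total 5037
10–19: 6566 × 0.962 = 6316
20–29: 5576 × 0.954 = 5320
30–39: 3366 × 0.947 = 3188
40–49: 3614 × 0.932 = 3368
50+: 11165 × 0.922 + 7588 × 0.537 = 10294 + 4075 = 14369
Net migration: 10–19 − 512 → 5804; 50+ + 460 → 14829
End of period: [5037, 5804, 5320, 3188, 3368, 14829]

5320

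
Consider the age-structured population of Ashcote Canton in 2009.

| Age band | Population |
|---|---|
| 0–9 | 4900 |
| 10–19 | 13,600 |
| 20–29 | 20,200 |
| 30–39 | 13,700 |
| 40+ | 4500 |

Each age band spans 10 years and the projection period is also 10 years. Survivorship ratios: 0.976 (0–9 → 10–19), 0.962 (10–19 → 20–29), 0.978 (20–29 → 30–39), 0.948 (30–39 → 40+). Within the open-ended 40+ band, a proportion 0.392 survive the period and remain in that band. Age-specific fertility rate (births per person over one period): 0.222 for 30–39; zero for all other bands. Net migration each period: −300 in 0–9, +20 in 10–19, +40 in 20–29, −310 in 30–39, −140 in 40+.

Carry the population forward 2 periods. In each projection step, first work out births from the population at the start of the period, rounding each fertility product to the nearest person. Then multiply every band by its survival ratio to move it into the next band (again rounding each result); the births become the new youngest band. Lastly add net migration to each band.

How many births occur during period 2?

[period 1]
Births: 13700 * 0.222 = 3041
10–19: 4900 * 0.976 = 4782
20–29: 13600 * 0.962 = 13083
30–39: 20200 * 0.978 = 19756
40+: 13700 * 0.948 + 4500 * 0.392 = 12988 + 1764 = 14752
Net migration: 0–9 − 300 → 2741; 10–19 + 20 → 4802; 20–29 + 40 → 13123; 30–39 − 310 → 19446; 40+ − 140 → 14612
Population now: 0–9=2741, 10–19=4802, 20–29=13123, 30–39=19446, 40+=14612
[period 2]
Births: 19446 * 0.222 = 4317
10–19: 2741 * 0.976 = 2675
20–29: 4802 * 0.962 = 4620
30–39: 13123 * 0.978 = 12834
40+: 19446 * 0.948 + 14612 * 0.392 = 18435 + 5728 = 24163
Net migration: 0–9 − 300 → 4017; 10–19 + 20 → 2695; 20–29 + 40 → 4660; 30–39 − 310 → 12524; 40+ − 140 → 24023
Population now: 0–9=4017, 10–19=2695, 20–29=4660, 30–39=12524, 40+=24023

4317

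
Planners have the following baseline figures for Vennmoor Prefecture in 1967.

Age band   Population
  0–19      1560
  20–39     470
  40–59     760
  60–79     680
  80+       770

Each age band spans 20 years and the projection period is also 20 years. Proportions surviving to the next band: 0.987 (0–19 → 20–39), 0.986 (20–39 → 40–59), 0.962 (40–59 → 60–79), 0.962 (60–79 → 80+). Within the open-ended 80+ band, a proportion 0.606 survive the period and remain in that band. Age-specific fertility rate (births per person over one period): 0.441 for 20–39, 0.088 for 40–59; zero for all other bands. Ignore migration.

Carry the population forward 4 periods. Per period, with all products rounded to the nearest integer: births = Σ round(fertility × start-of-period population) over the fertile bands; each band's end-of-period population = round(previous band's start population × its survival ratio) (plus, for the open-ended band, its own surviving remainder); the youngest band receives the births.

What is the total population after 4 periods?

[period 1]
Births: 470 × 0.441 = 207  |  760 × 0.088 = 67 — total 274
20–39: 1560 × 0.987 = 1540
40–59: 470 × 0.986 = 463
60–79: 760 × 0.962 = 731
80+: 680 × 0.962 + 770 × 0.606 = 654 + 467 = 1121
→ [274, 1540, 463, 731, 1121]
[period 2]
Births: 1540 × 0.441 = 679  |  463 × 0.088 = 41 — total 720
20–39: 274 × 0.987 = 270
40–59: 1540 × 0.986 = 1518
60–79: 463 × 0.962 = 445
80+: 731 × 0.962 + 1121 × 0.606 = 703 + 679 = 1382
→ [720, 270, 1518, 445, 1382]
[period 3]
Births: 270 × 0.441 = 119  |  1518 × 0.088 = 134 — total 253
20–39: 720 × 0.987 = 711
40–59: 270 × 0.986 = 266
60–79: 1518 × 0.962 = 1460
80+: 445 × 0.962 + 1382 × 0.606 = 428 + 837 = 1265
→ [253, 711, 266, 1460, 1265]
[period 4]
Births: 711 × 0.441 = 314  |  266 × 0.088 = 23 — total 337
20–39: 253 × 0.987 = 250
40–59: 711 × 0.986 = 701
60–79: 266 × 0.962 = 256
80+: 1460 × 0.962 + 1265 × 0.606 = 1405 + 767 = 2172
→ [337, 250, 701, 256, 2172]
Total after period 4: 337 + 250 + 701 + 256 + 2172 = 3716

3716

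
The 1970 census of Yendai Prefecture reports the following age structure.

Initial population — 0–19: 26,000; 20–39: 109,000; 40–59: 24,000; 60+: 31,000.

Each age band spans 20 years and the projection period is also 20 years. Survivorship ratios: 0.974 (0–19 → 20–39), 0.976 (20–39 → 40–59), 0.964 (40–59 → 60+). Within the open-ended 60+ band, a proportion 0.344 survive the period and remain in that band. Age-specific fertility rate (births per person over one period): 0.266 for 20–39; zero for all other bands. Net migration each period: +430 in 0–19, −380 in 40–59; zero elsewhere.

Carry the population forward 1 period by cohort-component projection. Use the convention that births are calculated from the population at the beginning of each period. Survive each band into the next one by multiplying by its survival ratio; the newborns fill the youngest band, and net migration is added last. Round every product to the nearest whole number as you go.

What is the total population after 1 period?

— Period 1 —
Births: 109000 × 0.266 = 28994
20–39: 26000 × 0.974 = 25324
40–59: 109000 × 0.976 = 106384
60+: 24000 × 0.964 + 31000 × 0.344 = 23136 + 10664 = 33800
Net migration: 0–19 + 430 → 29424; 40–59 − 380 → 106004
End of period: [29424, 25324, 106004, 33800]
Total after period 1: 29424 + 25324 + 106004 + 33800 = 194552

194552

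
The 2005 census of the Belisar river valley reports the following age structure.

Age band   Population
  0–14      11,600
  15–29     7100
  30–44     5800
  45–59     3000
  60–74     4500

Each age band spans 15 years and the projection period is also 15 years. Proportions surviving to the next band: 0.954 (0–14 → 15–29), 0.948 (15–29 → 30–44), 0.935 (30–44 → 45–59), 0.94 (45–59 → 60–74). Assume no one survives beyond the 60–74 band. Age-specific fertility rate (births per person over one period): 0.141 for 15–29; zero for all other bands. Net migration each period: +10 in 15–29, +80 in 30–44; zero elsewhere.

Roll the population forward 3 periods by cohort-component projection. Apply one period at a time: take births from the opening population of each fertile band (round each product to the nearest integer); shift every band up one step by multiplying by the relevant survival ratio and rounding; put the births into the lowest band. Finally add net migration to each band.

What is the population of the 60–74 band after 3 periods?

5986

— Period 1 —
Births: 7100 * 0.141 = 1001
15–29: 11600 * 0.954 = 11066
30–44: 7100 * 0.948 = 6731
45–59: 5800 * 0.935 = 5423
60–74: 3000 * 0.94 = 2820
Net migration: 15–29 + 10 → 11076; 30–44 + 80 → 6811
End of period: [1001, 11076, 6811, 5423, 2820]
— Period 2 —
Births: 11076 * 0.141 = 1562
15–29: 1001 * 0.954 = 955
30–44: 11076 * 0.948 = 10500
45–59: 6811 * 0.935 = 6368
60–74: 5423 * 0.94 = 5098
Net migration: 15–29 + 10 → 965; 30–44 + 80 → 10580
End of period: [1562, 965, 10580, 6368, 5098]
— Period 3 —
Births: 965 * 0.141 = 136
15–29: 1562 * 0.954 = 1490
30–44: 965 * 0.948 = 915
45–59: 10580 * 0.935 = 9892
60–74: 6368 * 0.94 = 5986
Net migration: 15–29 + 10 → 1500; 30–44 + 80 → 995
End of period: [136, 1500, 995, 9892, 5986]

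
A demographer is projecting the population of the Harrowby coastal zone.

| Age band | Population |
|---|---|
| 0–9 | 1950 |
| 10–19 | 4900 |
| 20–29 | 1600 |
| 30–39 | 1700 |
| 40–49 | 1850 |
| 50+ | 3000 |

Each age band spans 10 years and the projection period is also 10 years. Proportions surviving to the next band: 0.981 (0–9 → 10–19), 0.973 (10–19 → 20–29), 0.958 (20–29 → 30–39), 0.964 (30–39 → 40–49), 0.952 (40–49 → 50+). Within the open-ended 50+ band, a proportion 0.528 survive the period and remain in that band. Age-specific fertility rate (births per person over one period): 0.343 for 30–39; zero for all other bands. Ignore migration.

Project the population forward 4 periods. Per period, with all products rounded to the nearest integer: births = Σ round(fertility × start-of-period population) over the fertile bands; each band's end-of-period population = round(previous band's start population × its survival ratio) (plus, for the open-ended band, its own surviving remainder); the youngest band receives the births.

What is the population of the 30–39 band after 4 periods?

534

— Period 1 —
Births: 1700 × 0.343 = 583
10–19: 1950 × 0.981 = 1913
20–29: 4900 × 0.973 = 4768
30–39: 1600 × 0.958 = 1533
40–49: 1700 × 0.964 = 1639
50+: 1850 × 0.952 + 3000 × 0.528 = 1761 + 1584 = 3345
Giving 583 / 1913 / 4768 / 1533 / 1639 / 3345.
— Period 2 —
Births: 1533 × 0.343 = 526
10–19: 583 × 0.981 = 572
20–29: 1913 × 0.973 = 1861
30–39: 4768 × 0.958 = 4568
40–49: 1533 × 0.964 = 1478
50+: 1639 × 0.952 + 3345 × 0.528 = 1560 + 1766 = 3326
Giving 526 / 572 / 1861 / 4568 / 1478 / 3326.
— Period 3 —
Births: 4568 × 0.343 = 1567
10–19: 526 × 0.981 = 516
20–29: 572 × 0.973 = 557
30–39: 1861 × 0.958 = 1783
40–49: 4568 × 0.964 = 4404
50+: 1478 × 0.952 + 3326 × 0.528 = 1407 + 1756 = 3163
Giving 1567 / 516 / 557 / 1783 / 4404 / 3163.
— Period 4 —
Births: 1783 × 0.343 = 612
10–19: 1567 × 0.981 = 1537
20–29: 516 × 0.973 = 502
30–39: 557 × 0.958 = 534
40–49: 1783 × 0.964 = 1719
50+: 4404 × 0.952 + 3163 × 0.528 = 4193 + 1670 = 5863
Giving 612 / 1537 / 502 / 534 / 1719 / 5863.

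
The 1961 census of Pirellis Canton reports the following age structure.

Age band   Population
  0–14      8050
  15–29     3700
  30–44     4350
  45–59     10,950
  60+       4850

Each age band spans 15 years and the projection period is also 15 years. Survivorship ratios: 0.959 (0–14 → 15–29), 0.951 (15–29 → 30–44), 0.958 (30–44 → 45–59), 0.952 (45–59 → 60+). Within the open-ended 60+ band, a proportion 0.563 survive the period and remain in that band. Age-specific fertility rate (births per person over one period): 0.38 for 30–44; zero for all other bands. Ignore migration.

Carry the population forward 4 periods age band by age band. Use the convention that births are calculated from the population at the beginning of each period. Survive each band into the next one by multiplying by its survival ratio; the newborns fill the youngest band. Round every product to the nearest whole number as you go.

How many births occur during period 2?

1337

Call the groups 1 to 5, youngest first.
— Period 1 —
Births: 4350 * 0.38 = 1653
Group 2: 8050 * 0.959 = 7720
Group 3: 3700 * 0.951 = 3519
Group 4: 4350 * 0.958 = 4167
Group 5: 10950 * 0.952 + 4850 * 0.563 = 10424 + 2731 = 13155
Giving 1653 / 7720 / 3519 / 4167 / 13155.
— Period 2 —
Births: 3519 * 0.38 = 1337
Group 2: 1653 * 0.959 = 1585
Group 3: 7720 * 0.951 = 7342
Group 4: 3519 * 0.958 = 3371
Group 5: 4167 * 0.952 + 13155 * 0.563 = 3967 + 7406 = 11373
Giving 1337 / 1585 / 7342 / 3371 / 11373.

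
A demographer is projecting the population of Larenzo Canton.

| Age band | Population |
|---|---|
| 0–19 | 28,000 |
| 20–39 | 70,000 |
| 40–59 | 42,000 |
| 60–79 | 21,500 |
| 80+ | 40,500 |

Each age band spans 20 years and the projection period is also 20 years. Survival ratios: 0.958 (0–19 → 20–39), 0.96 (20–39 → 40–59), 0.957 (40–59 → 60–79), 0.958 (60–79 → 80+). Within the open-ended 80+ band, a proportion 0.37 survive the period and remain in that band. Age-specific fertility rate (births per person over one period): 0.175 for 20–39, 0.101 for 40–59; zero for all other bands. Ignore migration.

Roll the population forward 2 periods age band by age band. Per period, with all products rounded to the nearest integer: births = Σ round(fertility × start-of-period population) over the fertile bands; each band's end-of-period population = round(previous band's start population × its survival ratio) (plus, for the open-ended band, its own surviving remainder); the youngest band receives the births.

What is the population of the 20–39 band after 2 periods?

(Bands numbered youngest = 1 to oldest = 5.)
[period 1]
Births: 70000 * 0.175 = 12250 ; 42000 * 0.101 = 4242 ⇒ total 16492
Band 2: 28000 * 0.958 = 26824
Band 3: 70000 * 0.96 = 67200
Band 4: 42000 * 0.957 = 40194
Band 5: 21500 * 0.958 + 40500 * 0.37 = 20597 + 14985 = 35582
Population now: 0–19=16492, 20–39=26824, 40–59=67200, 60–79=40194, 80+=35582
[period 2]
Births: 26824 * 0.175 = 4694 ; 67200 * 0.101 = 6787 ⇒ total 11481
Band 2: 16492 * 0.958 = 15799
Band 3: 26824 * 0.96 = 25751
Band 4: 67200 * 0.957 = 64310
Band 5: 40194 * 0.958 + 35582 * 0.37 = 38506 + 13165 = 51671
Population now: 0–19=11481, 20–39=15799, 40–59=25751, 60–79=64310, 80+=51671

15799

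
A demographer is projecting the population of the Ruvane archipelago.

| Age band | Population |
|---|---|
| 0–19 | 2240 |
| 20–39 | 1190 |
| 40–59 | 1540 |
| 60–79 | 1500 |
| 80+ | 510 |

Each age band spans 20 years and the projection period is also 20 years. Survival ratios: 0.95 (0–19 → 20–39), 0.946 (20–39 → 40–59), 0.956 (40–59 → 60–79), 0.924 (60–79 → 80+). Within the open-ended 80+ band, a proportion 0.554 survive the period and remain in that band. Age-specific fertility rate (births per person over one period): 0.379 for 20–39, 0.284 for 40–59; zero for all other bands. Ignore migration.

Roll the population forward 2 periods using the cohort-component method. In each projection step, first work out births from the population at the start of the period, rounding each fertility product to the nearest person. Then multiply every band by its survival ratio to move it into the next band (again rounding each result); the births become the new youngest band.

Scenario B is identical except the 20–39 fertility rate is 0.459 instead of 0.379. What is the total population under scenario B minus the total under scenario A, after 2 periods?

260

(Bands numbered youngest = 1 to oldest = 5.)
[period 1]
Births: 1190 × 0.379 = 451, 1540 × 0.284 = 437 → 888
Band 2: 2240 × 0.95 = 2128
Band 3: 1190 × 0.946 = 1126
Band 4: 1540 × 0.956 = 1472
Band 5: 1500 × 0.924 + 510 × 0.554 = 1386 + 283 = 1669
→ [888, 2128, 1126, 1472, 1669]
[period 2]
Births: 2128 × 0.379 = 807, 1126 × 0.284 = 320 → 1127
Band 2: 888 × 0.95 = 844
Band 3: 2128 × 0.946 = 2013
Band 4: 1126 × 0.956 = 1076
Band 5: 1472 × 0.924 + 1669 × 0.554 = 1360 + 925 = 2285
→ [1127, 844, 2013, 1076, 2285]
Scenario A total after 2 periods: 7345
Scenario B projection —
[period 1]
Births: 1190 × 0.459 = 546, 1540 × 0.284 = 437 → 983
Band 2: 2240 × 0.95 = 2128
Band 3: 1190 × 0.946 = 1126
Band 4: 1540 × 0.956 = 1472
Band 5: 1500 × 0.924 + 510 × 0.554 = 1386 + 283 = 1669
→ [983, 2128, 1126, 1472, 1669]
[period 2]
Births: 2128 × 0.459 = 977, 1126 × 0.284 = 320 → 1297
Band 2: 983 × 0.95 = 934
Band 3: 2128 × 0.946 = 2013
Band 4: 1126 × 0.956 = 1076
Band 5: 1472 × 0.924 + 1669 × 0.554 = 1360 + 925 = 2285
→ [1297, 934, 2013, 1076, 2285]
Scenario B total after 2 periods: 7605
Difference B − A = 7605 − 7345 = 260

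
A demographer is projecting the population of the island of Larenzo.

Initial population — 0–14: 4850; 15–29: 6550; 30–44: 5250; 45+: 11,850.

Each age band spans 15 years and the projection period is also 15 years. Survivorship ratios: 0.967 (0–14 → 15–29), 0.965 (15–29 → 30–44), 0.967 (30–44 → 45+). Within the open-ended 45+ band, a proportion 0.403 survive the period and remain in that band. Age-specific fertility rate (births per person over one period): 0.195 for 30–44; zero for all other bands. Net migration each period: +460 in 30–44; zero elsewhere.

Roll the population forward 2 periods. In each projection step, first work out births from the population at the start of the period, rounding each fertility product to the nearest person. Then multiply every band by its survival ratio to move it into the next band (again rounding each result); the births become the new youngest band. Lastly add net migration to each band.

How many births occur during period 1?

1024

Period 1:
Births: 5250 × 0.195 = 1024
15–29: 4850 × 0.967 = 4690
30–44: 6550 × 0.965 = 6321
45+: 5250 × 0.967 + 11850 × 0.403 = 5077 + 4776 = 9853
Net migration: 30–44 + 460 → 6781
→ [1024, 4690, 6781, 9853]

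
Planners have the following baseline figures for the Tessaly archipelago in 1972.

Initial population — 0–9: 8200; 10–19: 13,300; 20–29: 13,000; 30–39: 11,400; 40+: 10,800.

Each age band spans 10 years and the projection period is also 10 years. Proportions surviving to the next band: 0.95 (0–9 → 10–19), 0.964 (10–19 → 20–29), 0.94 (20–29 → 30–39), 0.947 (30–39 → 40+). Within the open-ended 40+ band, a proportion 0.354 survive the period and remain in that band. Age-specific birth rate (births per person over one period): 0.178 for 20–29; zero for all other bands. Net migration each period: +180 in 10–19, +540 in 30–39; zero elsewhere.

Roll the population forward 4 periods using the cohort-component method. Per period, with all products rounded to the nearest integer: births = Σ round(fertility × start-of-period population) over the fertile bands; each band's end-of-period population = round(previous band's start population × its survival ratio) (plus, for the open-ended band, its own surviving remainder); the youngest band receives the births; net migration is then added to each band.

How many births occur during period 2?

2282

[period 1]
Births: 13000 * 0.178 = 2314
10–19: 8200 * 0.95 = 7790
20–29: 13300 * 0.964 = 12821
30–39: 13000 * 0.94 = 12220
40+: 11400 * 0.947 + 10800 * 0.354 = 10796 + 3823 = 14619
Net migration: 10–19 + 180 → 7970; 30–39 + 540 → 12760
End of period: [2314, 7970, 12821, 12760, 14619]
[period 2]
Births: 12821 * 0.178 = 2282
10–19: 2314 * 0.95 = 2198
20–29: 7970 * 0.964 = 7683
30–39: 12821 * 0.94 = 12052
40+: 12760 * 0.947 + 14619 * 0.354 = 12084 + 5175 = 17259
Net migration: 10–19 + 180 → 2378; 30–39 + 540 → 12592
End of period: [2282, 2378, 7683, 12592, 17259]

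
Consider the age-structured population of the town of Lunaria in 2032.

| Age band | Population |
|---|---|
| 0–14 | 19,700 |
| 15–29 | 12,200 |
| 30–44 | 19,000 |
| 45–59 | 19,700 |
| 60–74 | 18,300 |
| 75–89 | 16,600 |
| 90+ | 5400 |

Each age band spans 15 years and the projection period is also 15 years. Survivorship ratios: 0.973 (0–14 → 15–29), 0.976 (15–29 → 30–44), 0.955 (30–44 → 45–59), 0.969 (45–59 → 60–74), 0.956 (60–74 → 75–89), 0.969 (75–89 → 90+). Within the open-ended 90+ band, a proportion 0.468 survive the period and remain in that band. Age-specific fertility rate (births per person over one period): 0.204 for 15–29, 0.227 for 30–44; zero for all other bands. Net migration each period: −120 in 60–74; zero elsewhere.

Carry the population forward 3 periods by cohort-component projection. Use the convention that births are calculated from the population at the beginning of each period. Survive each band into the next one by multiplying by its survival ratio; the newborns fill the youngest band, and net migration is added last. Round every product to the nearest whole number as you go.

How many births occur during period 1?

6802

Let group 1 be 0–14 through group 7 = 90+.
Period 1.
Births: 12200 × 0.204 = 2489, 19000 × 0.227 = 4313 → 6802
Group 2: 19700 × 0.973 = 19168
Group 3: 12200 × 0.976 = 11907
Group 4: 19000 × 0.955 = 18145
Group 5: 19700 × 0.969 = 19089
Group 6: 18300 × 0.956 = 17495
Group 7: 16600 × 0.969 + 5400 × 0.468 = 16085 + 2527 = 18612
Net migration: Group 5 − 120 → 18969
Population now: 0–14=6802, 15–29=19168, 30–44=11907, 45–59=18145, 60–74=18969, 75–89=17495, 90+=18612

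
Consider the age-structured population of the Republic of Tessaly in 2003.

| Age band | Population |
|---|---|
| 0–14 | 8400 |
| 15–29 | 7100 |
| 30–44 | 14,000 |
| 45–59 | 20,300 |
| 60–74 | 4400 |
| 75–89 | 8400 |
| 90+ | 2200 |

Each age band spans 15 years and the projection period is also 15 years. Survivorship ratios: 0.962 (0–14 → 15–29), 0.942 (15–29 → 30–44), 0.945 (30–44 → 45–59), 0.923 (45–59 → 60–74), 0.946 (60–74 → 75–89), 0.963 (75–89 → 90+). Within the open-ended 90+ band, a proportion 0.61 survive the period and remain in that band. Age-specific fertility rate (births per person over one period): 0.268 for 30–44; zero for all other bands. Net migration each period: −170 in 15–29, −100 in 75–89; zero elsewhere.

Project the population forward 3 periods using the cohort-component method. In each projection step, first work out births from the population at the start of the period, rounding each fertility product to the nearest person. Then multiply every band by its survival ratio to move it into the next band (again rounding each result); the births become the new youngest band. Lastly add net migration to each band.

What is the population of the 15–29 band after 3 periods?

1554

Call the groups 1 to 7, youngest first.
— Period 1 —
Births: 14000 * 0.268 = 3752
Group 2: 8400 * 0.962 = 8081
Group 3: 7100 * 0.942 = 6688
Group 4: 14000 * 0.945 = 13230
Group 5: 20300 * 0.923 = 18737
Group 6: 4400 * 0.946 = 4162
Group 7: 8400 * 0.963 + 2200 * 0.61 = 8089 + 1342 = 9431
Net migration: Group 2 − 170 → 7911; Group 6 − 100 → 4062
Population now: 0–14=3752, 15–29=7911, 30–44=6688, 45–59=13230, 60–74=18737, 75–89=4062, 90+=9431
— Period 2 —
Births: 6688 * 0.268 = 1792
Group 2: 3752 * 0.962 = 3609
Group 3: 7911 * 0.942 = 7452
Group 4: 6688 * 0.945 = 6320
Group 5: 13230 * 0.923 = 12211
Group 6: 18737 * 0.946 = 17725
Group 7: 4062 * 0.963 + 9431 * 0.61 = 3912 + 5753 = 9665
Net migration: Group 2 − 170 → 3439; Group 6 − 100 → 17625
Population now: 0–14=1792, 15–29=3439, 30–44=7452, 45–59=6320, 60–74=12211, 75–89=17625, 90+=9665
— Period 3 —
Births: 7452 * 0.268 = 1997
Group 2: 1792 * 0.962 = 1724
Group 3: 3439 * 0.942 = 3240
Group 4: 7452 * 0.945 = 7042
Group 5: 6320 * 0.923 = 5833
Group 6: 12211 * 0.946 = 11552
Group 7: 17625 * 0.963 + 9665 * 0.61 = 16973 + 5896 = 22869
Net migration: Group 2 − 170 → 1554; Group 6 − 100 → 11452
Population now: 0–14=1997, 15–29=1554, 30–44=3240, 45–59=7042, 60–74=5833, 75–89=11452, 90+=22869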